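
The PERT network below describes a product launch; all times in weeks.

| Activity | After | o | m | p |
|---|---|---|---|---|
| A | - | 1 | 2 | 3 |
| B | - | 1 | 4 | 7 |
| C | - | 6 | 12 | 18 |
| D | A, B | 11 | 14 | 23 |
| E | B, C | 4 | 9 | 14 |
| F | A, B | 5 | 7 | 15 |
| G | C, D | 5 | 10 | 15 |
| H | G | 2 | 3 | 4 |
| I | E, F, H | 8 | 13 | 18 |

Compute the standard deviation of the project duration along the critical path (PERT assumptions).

3.27 weeks

te_A = (1 + 4·2 + 3)/6 = 12/6 = 2; σ²_A = ((3−1)/6)² = 0.111
te_B = (1 + 4·4 + 7)/6 = 24/6 = 4; σ²_B = ((7−1)/6)² = 1.000
te_C = (6 + 4·12 + 18)/6 = 72/6 = 12; σ²_C = ((18−6)/6)² = 4.000
te_D = (11 + 4·14 + 23)/6 = 90/6 = 15; σ²_D = ((23−11)/6)² = 4.000
te_E = (4 + 4·9 + 14)/6 = 54/6 = 9; σ²_E = ((14−4)/6)² = 2.778
te_F = (5 + 4·7 + 15)/6 = 48/6 = 8; σ²_F = ((15−5)/6)² = 2.778
te_G = (5 + 4·10 + 15)/6 = 60/6 = 10; σ²_G = ((15−5)/6)² = 2.778
te_H = (2 + 4·3 + 4)/6 = 18/6 = 3; σ²_H = ((4−2)/6)² = 0.111
te_I = (8 + 4·13 + 18)/6 = 78/6 = 13; σ²_I = ((18−8)/6)² = 2.778

Forward pass:
ES_A = 0; EF_A = 2
ES_B = 0; EF_B = 4
ES_C = 0; EF_C = 12
ES_D = max(EF_A=2, EF_B=4) = 4; EF_D = 4+15 = 19
ES_E = max(EF_B=4, EF_C=12) = 12; EF_E = 12+9 = 21
ES_F = max(EF_A=2, EF_B=4) = 4; EF_F = 4+8 = 12
ES_G = max(EF_C=12, EF_D=19) = 19; EF_G = 19+10 = 29
ES_H = 29; EF_H = 29+3 = 32
ES_I = max(EF_E=21, EF_F=12, EF_H=32) = 32; EF_I = 32+13 = 45
Expected project duration μ = 45 weeks. Critical path: B → D → G → H → I.

Variance along critical path = 1.000 + 4.000 + 2.778 + 0.111 + 2.778 = 10.667
σ = √10.667 = 3.266 weeks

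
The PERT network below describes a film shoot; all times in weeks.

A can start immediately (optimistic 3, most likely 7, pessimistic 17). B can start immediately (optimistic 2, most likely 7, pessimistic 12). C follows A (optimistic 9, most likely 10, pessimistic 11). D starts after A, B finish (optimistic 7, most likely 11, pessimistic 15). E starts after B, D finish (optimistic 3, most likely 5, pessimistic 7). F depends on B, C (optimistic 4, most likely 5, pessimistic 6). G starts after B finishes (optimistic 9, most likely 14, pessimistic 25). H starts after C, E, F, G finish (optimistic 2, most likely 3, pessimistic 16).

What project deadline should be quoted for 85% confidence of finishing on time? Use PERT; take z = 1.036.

32.8 weeks

te_A = (3 + 4·7 + 17)/6 = 48/6 = 8; σ²_A = ((17−3)/6)² = 5.444
te_B = (2 + 4·7 + 12)/6 = 42/6 = 7; σ²_B = ((12−2)/6)² = 2.778
te_C = (9 + 4·10 + 11)/6 = 60/6 = 10; σ²_C = ((11−9)/6)² = 0.111
te_D = (7 + 4·11 + 15)/6 = 66/6 = 11; σ²_D = ((15−7)/6)² = 1.778
te_E = (3 + 4·5 + 7)/6 = 30/6 = 5; σ²_E = ((7−3)/6)² = 0.444
te_F = (4 + 4·5 + 6)/6 = 30/6 = 5; σ²_F = ((6−4)/6)² = 0.111
te_G = (9 + 4·14 + 25)/6 = 90/6 = 15; σ²_G = ((25−9)/6)² = 7.111
te_H = (2 + 4·3 + 16)/6 = 30/6 = 5; σ²_H = ((16−2)/6)² = 5.444

Forward pass:
ES_A = 0; EF_A = 8
ES_B = 0; EF_B = 7
ES_C = 8; EF_C = 8+10 = 18
ES_D = max(EF_A=8, EF_B=7) = 8; EF_D = 8+11 = 19
ES_E = max(EF_B=7, EF_D=19) = 19; EF_E = 19+5 = 24
ES_F = max(EF_B=7, EF_C=18) = 18; EF_F = 18+5 = 23
ES_G = 7; EF_G = 7+15 = 22
ES_H = max(EF_C=18, EF_E=24, EF_F=23, EF_G=22) = 24; EF_H = 24+5 = 29
Expected project duration μ = 29 weeks. Critical path: A → D → E → H.

Variance along critical path = 5.444 + 1.778 + 0.444 + 5.444 = 13.111; σ = 3.621 weeks.
D = μ + z·σ = 29 + 1.036·3.621 = 32.8 weeks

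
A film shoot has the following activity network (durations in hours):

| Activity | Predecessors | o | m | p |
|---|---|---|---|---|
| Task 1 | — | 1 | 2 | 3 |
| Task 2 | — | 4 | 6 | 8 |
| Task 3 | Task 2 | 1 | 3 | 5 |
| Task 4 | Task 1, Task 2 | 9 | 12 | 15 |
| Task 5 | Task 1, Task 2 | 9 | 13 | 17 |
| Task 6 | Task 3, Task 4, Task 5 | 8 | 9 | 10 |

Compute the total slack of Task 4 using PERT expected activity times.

te_Task 1 = (1 + 4·2 + 3)/6 = 12/6 = 2
te_Task 2 = (4 + 4·6 + 8)/6 = 36/6 = 6
te_Task 3 = (1 + 4·3 + 5)/6 = 18/6 = 3
te_Task 4 = (9 + 4·12 + 15)/6 = 72/6 = 12
te_Task 5 = (9 + 4·13 + 17)/6 = 78/6 = 13
te_Task 6 = (8 + 4·9 + 10)/6 = 54/6 = 9

Forward pass:
ES_Task 1 = 0; EF_Task 1 = 2
ES_Task 2 = 0; EF_Task 2 = 6
ES_Task 3 = 6; EF_Task 3 = 6+3 = 9
ES_Task 4 = max(EF_Task 1=2, EF_Task 2=6) = 6; EF_Task 4 = 6+12 = 18
ES_Task 5 = max(EF_Task 1=2, EF_Task 2=6) = 6; EF_Task 5 = 6+13 = 19
ES_Task 6 = max(EF_Task 3=9, EF_Task 4=18, EF_Task 5=19) = 19; EF_Task 6 = 19+9 = 28
Expected project duration μ = 28 hours. Critical path: Task 2 → Task 5 → Task 6.

Backward pass:
LF_Task 6 = 28; LS_Task 6 = 28−9 = 19
LF_Task 5 = LS_Task 6 = 19; LS_Task 5 = 19−13 = 6
LF_Task 4 = LS_Task 6 = 19; LS_Task 4 = 19−12 = 7
LF_Task 3 = LS_Task 6 = 19; LS_Task 3 = 19−3 = 16
LF_Task 2 = min(LS_Task 3=16, LS_Task 4=7, LS_Task 5=6) = 6; LS_Task 2 = 6−6 = 0
LF_Task 1 = min(LS_Task 4=7, LS_Task 5=6) = 6; LS_Task 1 = 6−2 = 4
Slack_Task 4 = LS_Task 4 − ES_Task 4 = 7 − 6 = 1

1 hours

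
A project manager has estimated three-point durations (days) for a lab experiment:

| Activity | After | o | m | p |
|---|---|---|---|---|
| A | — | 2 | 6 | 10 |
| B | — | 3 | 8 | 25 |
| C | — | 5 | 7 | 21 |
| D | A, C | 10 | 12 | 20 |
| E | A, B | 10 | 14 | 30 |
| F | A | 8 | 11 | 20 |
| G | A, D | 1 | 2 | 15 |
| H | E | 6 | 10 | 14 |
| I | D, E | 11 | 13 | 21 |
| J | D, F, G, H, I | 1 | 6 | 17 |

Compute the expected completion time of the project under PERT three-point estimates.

47 days

te_A = (2 + 4·6 + 10)/6 = 36/6 = 6
te_B = (3 + 4·8 + 25)/6 = 60/6 = 10
te_C = (5 + 4·7 + 21)/6 = 54/6 = 9
te_D = (10 + 4·12 + 20)/6 = 78/6 = 13
te_E = (10 + 4·14 + 30)/6 = 96/6 = 16
te_F = (8 + 4·11 + 20)/6 = 72/6 = 12
te_G = (1 + 4·2 + 15)/6 = 24/6 = 4
te_H = (6 + 4·10 + 14)/6 = 60/6 = 10
te_I = (11 + 4·13 + 21)/6 = 84/6 = 14
te_J = (1 + 4·6 + 17)/6 = 42/6 = 7

Forward pass:
ES_A = 0; EF_A = 6
ES_B = 0; EF_B = 10
ES_C = 0; EF_C = 9
ES_D = max(EF_A=6, EF_C=9) = 9; EF_D = 9+13 = 22
ES_E = max(EF_A=6, EF_B=10) = 10; EF_E = 10+16 = 26
ES_F = 6; EF_F = 6+12 = 18
ES_G = max(EF_A=6, EF_D=22) = 22; EF_G = 22+4 = 26
ES_H = 26; EF_H = 26+10 = 36
ES_I = max(EF_D=22, EF_E=26) = 26; EF_I = 26+14 = 40
ES_J = max(EF_D=22, EF_F=18, EF_G=26, EF_H=36, EF_I=40) = 40; EF_J = 40+7 = 47
Expected project duration μ = 47 days. Critical path: B → E → I → J.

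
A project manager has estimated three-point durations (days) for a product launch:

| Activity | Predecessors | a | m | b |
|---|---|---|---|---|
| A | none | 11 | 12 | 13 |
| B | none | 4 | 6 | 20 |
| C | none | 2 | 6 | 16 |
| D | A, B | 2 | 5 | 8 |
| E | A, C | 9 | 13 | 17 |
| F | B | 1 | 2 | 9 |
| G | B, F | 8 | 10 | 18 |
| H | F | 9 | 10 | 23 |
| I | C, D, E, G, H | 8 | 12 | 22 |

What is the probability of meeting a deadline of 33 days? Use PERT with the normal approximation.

te_A = (11 + 4·12 + 13)/6 = 72/6 = 12; σ²_A = ((13−11)/6)² = 0.111
te_B = (4 + 4·6 + 20)/6 = 48/6 = 8; σ²_B = ((20−4)/6)² = 7.111
te_C = (2 + 4·6 + 16)/6 = 42/6 = 7; σ²_C = ((16−2)/6)² = 5.444
te_D = (2 + 4·5 + 8)/6 = 30/6 = 5; σ²_D = ((8−2)/6)² = 1.000
te_E = (9 + 4·13 + 17)/6 = 78/6 = 13; σ²_E = ((17−9)/6)² = 1.778
te_F = (1 + 4·2 + 9)/6 = 18/6 = 3; σ²_F = ((9−1)/6)² = 1.778
te_G = (8 + 4·10 + 18)/6 = 66/6 = 11; σ²_G = ((18−8)/6)² = 2.778
te_H = (9 + 4·10 + 23)/6 = 72/6 = 12; σ²_H = ((23−9)/6)² = 5.444
te_I = (8 + 4·12 + 22)/6 = 78/6 = 13; σ²_I = ((22−8)/6)² = 5.444

Forward pass:
ES_A = 0; EF_A = 12
ES_B = 0; EF_B = 8
ES_C = 0; EF_C = 7
ES_D = max(EF_A=12, EF_B=8) = 12; EF_D = 12+5 = 17
ES_E = max(EF_A=12, EF_C=7) = 12; EF_E = 12+13 = 25
ES_F = 8; EF_F = 8+3 = 11
ES_G = max(EF_B=8, EF_F=11) = 11; EF_G = 11+11 = 22
ES_H = 11; EF_H = 11+12 = 23
ES_I = max(EF_C=7, EF_D=17, EF_E=25, EF_G=22, EF_H=23) = 25; EF_I = 25+13 = 38
Expected project duration μ = 38 days. Critical path: A → E → I.

Variance along critical path = 0.111 + 1.778 + 5.444 = 7.333; σ = √7.333 = 2.708 days.
Z = (33 − 38) / 2.708 = -1.846
P(T ≤ 33) = Φ(-1.846) ≈ 0.032

0.032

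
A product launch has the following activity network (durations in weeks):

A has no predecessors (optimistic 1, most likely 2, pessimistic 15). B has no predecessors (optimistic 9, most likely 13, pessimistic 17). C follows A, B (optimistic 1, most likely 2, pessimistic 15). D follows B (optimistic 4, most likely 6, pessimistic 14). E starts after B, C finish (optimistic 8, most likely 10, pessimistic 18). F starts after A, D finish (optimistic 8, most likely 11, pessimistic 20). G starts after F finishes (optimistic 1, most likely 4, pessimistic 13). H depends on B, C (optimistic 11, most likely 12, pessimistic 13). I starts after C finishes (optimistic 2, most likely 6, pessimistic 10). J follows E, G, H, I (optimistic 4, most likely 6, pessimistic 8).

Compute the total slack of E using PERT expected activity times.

te_A = (1 + 4·2 + 15)/6 = 24/6 = 4
te_B = (9 + 4·13 + 17)/6 = 78/6 = 13
te_C = (1 + 4·2 + 15)/6 = 24/6 = 4
te_D = (4 + 4·6 + 14)/6 = 42/6 = 7
te_E = (8 + 4·10 + 18)/6 = 66/6 = 11
te_F = (8 + 4·11 + 20)/6 = 72/6 = 12
te_G = (1 + 4·4 + 13)/6 = 30/6 = 5
te_H = (11 + 4·12 + 13)/6 = 72/6 = 12
te_I = (2 + 4·6 + 10)/6 = 36/6 = 6
te_J = (4 + 4·6 + 8)/6 = 36/6 = 6

Forward pass:
ES_A = 0; EF_A = 4
ES_B = 0; EF_B = 13
ES_C = max(EF_A=4, EF_B=13) = 13; EF_C = 13+4 = 17
ES_D = 13; EF_D = 13+7 = 20
ES_E = max(EF_B=13, EF_C=17) = 17; EF_E = 17+11 = 28
ES_F = max(EF_A=4, EF_D=20) = 20; EF_F = 20+12 = 32
ES_G = 32; EF_G = 32+5 = 37
ES_H = max(EF_B=13, EF_C=17) = 17; EF_H = 17+12 = 29
ES_I = 17; EF_I = 17+6 = 23
ES_J = max(EF_E=28, EF_G=37, EF_H=29, EF_I=23) = 37; EF_J = 37+6 = 43
Expected project duration μ = 43 weeks. Critical path: B → D → F → G → J.

Backward pass:
LF_J = 43; LS_J = 43−6 = 37
LF_I = LS_J = 37; LS_I = 37−6 = 31
LF_H = LS_J = 37; LS_H = 37−12 = 25
LF_G = LS_J = 37; LS_G = 37−5 = 32
LF_F = LS_G = 32; LS_F = 32−12 = 20
LF_E = LS_J = 37; LS_E = 37−11 = 26
LF_D = LS_F = 20; LS_D = 20−7 = 13
LF_C = min(LS_E=26, LS_H=25, LS_I=31) = 25; LS_C = 25−4 = 21
LF_B = min(LS_C=21, LS_D=13, LS_E=26, LS_H=25) = 13; LS_B = 13−13 = 0
LF_A = min(LS_C=21, LS_F=20) = 20; LS_A = 20−4 = 16
Slack_E = LS_E − ES_E = 26 − 17 = 9

9 weeks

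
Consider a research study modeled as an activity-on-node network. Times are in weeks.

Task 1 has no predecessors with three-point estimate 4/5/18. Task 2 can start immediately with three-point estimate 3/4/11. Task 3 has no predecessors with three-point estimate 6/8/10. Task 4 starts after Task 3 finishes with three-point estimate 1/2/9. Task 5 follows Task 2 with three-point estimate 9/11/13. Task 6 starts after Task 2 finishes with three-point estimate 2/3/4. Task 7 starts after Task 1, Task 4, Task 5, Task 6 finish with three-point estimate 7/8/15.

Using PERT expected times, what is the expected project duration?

25 weeks

te_Task 1 = (4 + 4·5 + 18)/6 = 42/6 = 7
te_Task 2 = (3 + 4·4 + 11)/6 = 30/6 = 5
te_Task 3 = (6 + 4·8 + 10)/6 = 48/6 = 8
te_Task 4 = (1 + 4·2 + 9)/6 = 18/6 = 3
te_Task 5 = (9 + 4·11 + 13)/6 = 66/6 = 11
te_Task 6 = (2 + 4·3 + 4)/6 = 18/6 = 3
te_Task 7 = (7 + 4·8 + 15)/6 = 54/6 = 9

Forward pass:
ES_Task 1 = 0; EF_Task 1 = 7
ES_Task 2 = 0; EF_Task 2 = 5
ES_Task 3 = 0; EF_Task 3 = 8
ES_Task 4 = 8; EF_Task 4 = 8+3 = 11
ES_Task 5 = 5; EF_Task 5 = 5+11 = 16
ES_Task 6 = 5; EF_Task 6 = 5+3 = 8
ES_Task 7 = max(EF_Task 1=7, EF_Task 4=11, EF_Task 5=16, EF_Task 6=8) = 16; EF_Task 7 = 16+9 = 25
Expected project duration μ = 25 weeks. Critical path: Task 2 → Task 5 → Task 7.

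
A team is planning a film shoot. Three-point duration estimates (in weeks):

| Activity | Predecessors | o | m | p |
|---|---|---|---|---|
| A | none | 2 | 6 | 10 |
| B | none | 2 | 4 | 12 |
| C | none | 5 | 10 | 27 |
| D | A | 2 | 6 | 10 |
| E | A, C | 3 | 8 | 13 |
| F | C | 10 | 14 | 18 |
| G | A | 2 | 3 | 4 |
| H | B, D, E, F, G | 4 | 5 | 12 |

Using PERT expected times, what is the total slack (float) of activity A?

te_A = (2 + 4·6 + 10)/6 = 36/6 = 6
te_B = (2 + 4·4 + 12)/6 = 30/6 = 5
te_C = (5 + 4·10 + 27)/6 = 72/6 = 12
te_D = (2 + 4·6 + 10)/6 = 36/6 = 6
te_E = (3 + 4·8 + 13)/6 = 48/6 = 8
te_F = (10 + 4·14 + 18)/6 = 84/6 = 14
te_G = (2 + 4·3 + 4)/6 = 18/6 = 3
te_H = (4 + 4·5 + 12)/6 = 36/6 = 6

Forward pass:
ES_A = 0; EF_A = 6
ES_B = 0; EF_B = 5
ES_C = 0; EF_C = 12
ES_D = 6; EF_D = 6+6 = 12
ES_E = max(EF_A=6, EF_C=12) = 12; EF_E = 12+8 = 20
ES_F = 12; EF_F = 12+14 = 26
ES_G = 6; EF_G = 6+3 = 9
ES_H = max(EF_B=5, EF_D=12, EF_E=20, EF_F=26, EF_G=9) = 26; EF_H = 26+6 = 32
Expected project duration μ = 32 weeks. Critical path: C → F → H.

Backward pass:
LF_H = 32; LS_H = 32−6 = 26
LF_G = LS_H = 26; LS_G = 26−3 = 23
LF_F = LS_H = 26; LS_F = 26−14 = 12
LF_E = LS_H = 26; LS_E = 26−8 = 18
LF_D = LS_H = 26; LS_D = 26−6 = 20
LF_C = min(LS_E=18, LS_F=12) = 12; LS_C = 12−12 = 0
LF_B = LS_H = 26; LS_B = 26−5 = 21
LF_A = min(LS_D=20, LS_E=18, LS_G=23) = 18; LS_A = 18−6 = 12
Slack_A = LS_A − ES_A = 12 − 0 = 12

12 weeks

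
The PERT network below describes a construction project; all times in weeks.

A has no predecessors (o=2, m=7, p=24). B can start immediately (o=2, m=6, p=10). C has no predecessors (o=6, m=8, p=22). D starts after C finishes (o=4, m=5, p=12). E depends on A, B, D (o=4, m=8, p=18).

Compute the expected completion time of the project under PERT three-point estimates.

25 weeks

te_A = (2 + 4·7 + 24)/6 = 54/6 = 9
te_B = (2 + 4·6 + 10)/6 = 36/6 = 6
te_C = (6 + 4·8 + 22)/6 = 60/6 = 10
te_D = (4 + 4·5 + 12)/6 = 36/6 = 6
te_E = (4 + 4·8 + 18)/6 = 54/6 = 9

Forward pass:
ES_A = 0; EF_A = 9
ES_B = 0; EF_B = 6
ES_C = 0; EF_C = 10
ES_D = 10; EF_D = 10+6 = 16
ES_E = max(EF_A=9, EF_B=6, EF_D=16) = 16; EF_E = 16+9 = 25
Expected project duration μ = 25 weeks. Critical path: C → D → E.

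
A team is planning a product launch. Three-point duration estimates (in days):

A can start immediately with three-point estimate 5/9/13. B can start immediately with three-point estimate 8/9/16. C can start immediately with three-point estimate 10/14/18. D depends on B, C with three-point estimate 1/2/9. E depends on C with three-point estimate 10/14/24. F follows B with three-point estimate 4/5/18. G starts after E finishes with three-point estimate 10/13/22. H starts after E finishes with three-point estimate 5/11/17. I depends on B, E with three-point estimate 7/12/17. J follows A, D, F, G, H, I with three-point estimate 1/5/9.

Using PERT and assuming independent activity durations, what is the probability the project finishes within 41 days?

te_A = (5 + 4·9 + 13)/6 = 54/6 = 9; σ²_A = ((13−5)/6)² = 1.778
te_B = (8 + 4·9 + 16)/6 = 60/6 = 10; σ²_B = ((16−8)/6)² = 1.778
te_C = (10 + 4·14 + 18)/6 = 84/6 = 14; σ²_C = ((18−10)/6)² = 1.778
te_D = (1 + 4·2 + 9)/6 = 18/6 = 3; σ²_D = ((9−1)/6)² = 1.778
te_E = (10 + 4·14 + 24)/6 = 90/6 = 15; σ²_E = ((24−10)/6)² = 5.444
te_F = (4 + 4·5 + 18)/6 = 42/6 = 7; σ²_F = ((18−4)/6)² = 5.444
te_G = (10 + 4·13 + 22)/6 = 84/6 = 14; σ²_G = ((22−10)/6)² = 4.000
te_H = (5 + 4·11 + 17)/6 = 66/6 = 11; σ²_H = ((17−5)/6)² = 4.000
te_I = (7 + 4·12 + 17)/6 = 72/6 = 12; σ²_I = ((17−7)/6)² = 2.778
te_J = (1 + 4·5 + 9)/6 = 30/6 = 5; σ²_J = ((9−1)/6)² = 1.778

Forward pass:
ES_A = 0; EF_A = 9
ES_B = 0; EF_B = 10
ES_C = 0; EF_C = 14
ES_D = max(EF_B=10, EF_C=14) = 14; EF_D = 14+3 = 17
ES_E = 14; EF_E = 14+15 = 29
ES_F = 10; EF_F = 10+7 = 17
ES_G = 29; EF_G = 29+14 = 43
ES_H = 29; EF_H = 29+11 = 40
ES_I = max(EF_B=10, EF_E=29) = 29; EF_I = 29+12 = 41
ES_J = max(EF_A=9, EF_D=17, EF_F=17, EF_G=43, EF_H=40, EF_I=41) = 43; EF_J = 43+5 = 48
Expected project duration μ = 48 days. Critical path: C → E → G → J.

Variance along critical path = 1.778 + 5.444 + 4.000 + 1.778 = 13.000; σ = √13.000 = 3.606 days.
Z = (41 − 48) / 3.606 = -1.941
P(T ≤ 41) = Φ(-1.941) ≈ 0.026

0.026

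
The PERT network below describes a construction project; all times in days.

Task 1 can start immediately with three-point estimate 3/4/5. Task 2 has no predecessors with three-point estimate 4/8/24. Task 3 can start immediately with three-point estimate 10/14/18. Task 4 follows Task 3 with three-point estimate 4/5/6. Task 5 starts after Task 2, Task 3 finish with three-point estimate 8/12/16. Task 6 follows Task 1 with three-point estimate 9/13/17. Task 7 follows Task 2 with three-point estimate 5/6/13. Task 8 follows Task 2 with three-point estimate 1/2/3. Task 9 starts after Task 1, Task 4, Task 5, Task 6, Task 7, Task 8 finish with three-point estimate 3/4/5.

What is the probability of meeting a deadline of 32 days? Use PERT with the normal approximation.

te_Task 1 = (3 + 4·4 + 5)/6 = 24/6 = 4; σ²_Task 1 = ((5−3)/6)² = 0.111
te_Task 2 = (4 + 4·8 + 24)/6 = 60/6 = 10; σ²_Task 2 = ((24−4)/6)² = 11.111
te_Task 3 = (10 + 4·14 + 18)/6 = 84/6 = 14; σ²_Task 3 = ((18−10)/6)² = 1.778
te_Task 4 = (4 + 4·5 + 6)/6 = 30/6 = 5; σ²_Task 4 = ((6−4)/6)² = 0.111
te_Task 5 = (8 + 4·12 + 16)/6 = 72/6 = 12; σ²_Task 5 = ((16−8)/6)² = 1.778
te_Task 6 = (9 + 4·13 + 17)/6 = 78/6 = 13; σ²_Task 6 = ((17−9)/6)² = 1.778
te_Task 7 = (5 + 4·6 + 13)/6 = 42/6 = 7; σ²_Task 7 = ((13−5)/6)² = 1.778
te_Task 8 = (1 + 4·2 + 3)/6 = 12/6 = 2; σ²_Task 8 = ((3−1)/6)² = 0.111
te_Task 9 = (3 + 4·4 + 5)/6 = 24/6 = 4; σ²_Task 9 = ((5−3)/6)² = 0.111

Forward pass:
ES_Task 1 = 0; EF_Task 1 = 4
ES_Task 2 = 0; EF_Task 2 = 10
ES_Task 3 = 0; EF_Task 3 = 14
ES_Task 4 = 14; EF_Task 4 = 14+5 = 19
ES_Task 5 = max(EF_Task 2=10, EF_Task 3=14) = 14; EF_Task 5 = 14+12 = 26
ES_Task 6 = 4; EF_Task 6 = 4+13 = 17
ES_Task 7 = 10; EF_Task 7 = 10+7 = 17
ES_Task 8 = 10; EF_Task 8 = 10+2 = 12
ES_Task 9 = max(EF_Task 1=4, EF_Task 4=19, EF_Task 5=26, EF_Task 6=17, EF_Task 7=17, EF_Task 8=12) = 26; EF_Task 9 = 26+4 = 30
Expected project duration μ = 30 days. Critical path: Task 3 → Task 5 → Task 9.

Variance along critical path = 1.778 + 1.778 + 0.111 = 3.667; σ = √3.667 = 1.915 days.
Z = (32 − 30) / 1.915 = 1.044
P(T ≤ 32) = Φ(1.044) ≈ 0.852

0.852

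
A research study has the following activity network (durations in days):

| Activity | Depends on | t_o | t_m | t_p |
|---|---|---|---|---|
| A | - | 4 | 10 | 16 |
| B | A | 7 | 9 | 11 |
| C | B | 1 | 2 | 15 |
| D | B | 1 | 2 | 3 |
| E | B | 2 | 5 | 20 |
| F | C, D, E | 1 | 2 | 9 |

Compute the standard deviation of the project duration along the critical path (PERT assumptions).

te_A = (4 + 4·10 + 16)/6 = 60/6 = 10; σ²_A = ((16−4)/6)² = 4.000
te_B = (7 + 4·9 + 11)/6 = 54/6 = 9; σ²_B = ((11−7)/6)² = 0.444
te_C = (1 + 4·2 + 15)/6 = 24/6 = 4; σ²_C = ((15−1)/6)² = 5.444
te_D = (1 + 4·2 + 3)/6 = 12/6 = 2; σ²_D = ((3−1)/6)² = 0.111
te_E = (2 + 4·5 + 20)/6 = 42/6 = 7; σ²_E = ((20−2)/6)² = 9.000
te_F = (1 + 4·2 + 9)/6 = 18/6 = 3; σ²_F = ((9−1)/6)² = 1.778

Forward pass:
ES_A = 0; EF_A = 10
ES_B = 10; EF_B = 10+9 = 19
ES_C = 19; EF_C = 19+4 = 23
ES_D = 19; EF_D = 19+2 = 21
ES_E = 19; EF_E = 19+7 = 26
ES_F = max(EF_C=23, EF_D=21, EF_E=26) = 26; EF_F = 26+3 = 29
Expected project duration μ = 29 days. Critical path: A → B → E → F.

Variance along critical path = 4.000 + 0.444 + 9.000 + 1.778 = 15.222
σ = √15.222 = 3.902 days

3.90 days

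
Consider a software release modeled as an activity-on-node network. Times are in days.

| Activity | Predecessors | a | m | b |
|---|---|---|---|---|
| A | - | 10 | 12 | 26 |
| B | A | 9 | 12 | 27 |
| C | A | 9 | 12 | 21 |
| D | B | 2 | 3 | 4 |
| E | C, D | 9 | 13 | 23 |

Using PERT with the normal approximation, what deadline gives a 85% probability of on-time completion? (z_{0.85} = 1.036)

49.8 days

te_A = (10 + 4·12 + 26)/6 = 84/6 = 14; σ²_A = ((26−10)/6)² = 7.111
te_B = (9 + 4·12 + 27)/6 = 84/6 = 14; σ²_B = ((27−9)/6)² = 9.000
te_C = (9 + 4·12 + 21)/6 = 78/6 = 13; σ²_C = ((21−9)/6)² = 4.000
te_D = (2 + 4·3 + 4)/6 = 18/6 = 3; σ²_D = ((4−2)/6)² = 0.111
te_E = (9 + 4·13 + 23)/6 = 84/6 = 14; σ²_E = ((23−9)/6)² = 5.444

Forward pass:
ES_A = 0; EF_A = 14
ES_B = 14; EF_B = 14+14 = 28
ES_C = 14; EF_C = 14+13 = 27
ES_D = 28; EF_D = 28+3 = 31
ES_E = max(EF_C=27, EF_D=31) = 31; EF_E = 31+14 = 45
Expected project duration μ = 45 days. Critical path: A → B → D → E.

Variance along critical path = 7.111 + 9.000 + 0.111 + 5.444 = 21.667; σ = 4.655 days.
D = μ + z·σ = 45 + 1.036·4.655 = 49.8 days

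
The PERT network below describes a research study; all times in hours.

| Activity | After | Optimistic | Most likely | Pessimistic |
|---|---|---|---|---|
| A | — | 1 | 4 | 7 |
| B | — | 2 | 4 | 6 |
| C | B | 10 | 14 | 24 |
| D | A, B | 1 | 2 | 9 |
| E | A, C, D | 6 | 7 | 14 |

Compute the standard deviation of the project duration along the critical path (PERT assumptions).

te_A = (1 + 4·4 + 7)/6 = 24/6 = 4; σ²_A = ((7−1)/6)² = 1.000
te_B = (2 + 4·4 + 6)/6 = 24/6 = 4; σ²_B = ((6−2)/6)² = 0.444
te_C = (10 + 4·14 + 24)/6 = 90/6 = 15; σ²_C = ((24−10)/6)² = 5.444
te_D = (1 + 4·2 + 9)/6 = 18/6 = 3; σ²_D = ((9−1)/6)² = 1.778
te_E = (6 + 4·7 + 14)/6 = 48/6 = 8; σ²_E = ((14−6)/6)² = 1.778

Forward pass:
ES_A = 0; EF_A = 4
ES_B = 0; EF_B = 4
ES_C = 4; EF_C = 4+15 = 19
ES_D = max(EF_A=4, EF_B=4) = 4; EF_D = 4+3 = 7
ES_E = max(EF_A=4, EF_C=19, EF_D=7) = 19; EF_E = 19+8 = 27
Expected project duration μ = 27 hours. Critical path: B → C → E.

Variance along critical path = 0.444 + 5.444 + 1.778 = 7.667
σ = √7.667 = 2.769 hours

2.77 hours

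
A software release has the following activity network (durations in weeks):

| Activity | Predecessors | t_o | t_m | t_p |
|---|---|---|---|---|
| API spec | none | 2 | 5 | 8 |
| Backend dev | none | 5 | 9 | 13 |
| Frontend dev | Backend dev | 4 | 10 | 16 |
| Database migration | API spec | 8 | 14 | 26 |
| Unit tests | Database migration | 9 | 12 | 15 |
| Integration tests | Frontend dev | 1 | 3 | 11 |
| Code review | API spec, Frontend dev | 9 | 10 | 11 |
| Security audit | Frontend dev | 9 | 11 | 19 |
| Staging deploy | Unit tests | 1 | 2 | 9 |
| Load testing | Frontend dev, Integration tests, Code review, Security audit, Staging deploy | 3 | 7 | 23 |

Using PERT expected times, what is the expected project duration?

44 weeks

te_API spec = (2 + 4·5 + 8)/6 = 30/6 = 5
te_Backend dev = (5 + 4·9 + 13)/6 = 54/6 = 9
te_Frontend dev = (4 + 4·10 + 16)/6 = 60/6 = 10
te_Database migration = (8 + 4·14 + 26)/6 = 90/6 = 15
te_Unit tests = (9 + 4·12 + 15)/6 = 72/6 = 12
te_Integration tests = (1 + 4·3 + 11)/6 = 24/6 = 4
te_Code review = (9 + 4·10 + 11)/6 = 60/6 = 10
te_Security audit = (9 + 4·11 + 19)/6 = 72/6 = 12
te_Staging deploy = (1 + 4·2 + 9)/6 = 18/6 = 3
te_Load testing = (3 + 4·7 + 23)/6 = 54/6 = 9

Forward pass:
ES_API spec = 0; EF_API spec = 5
ES_Backend dev = 0; EF_Backend dev = 9
ES_Frontend dev = 9; EF_Frontend dev = 9+10 = 19
ES_Database migration = 5; EF_Database migration = 5+15 = 20
ES_Unit tests = 20; EF_Unit tests = 20+12 = 32
ES_Integration tests = 19; EF_Integration tests = 19+4 = 23
ES_Code review = max(EF_API spec=5, EF_Frontend dev=19) = 19; EF_Code review = 19+10 = 29
ES_Security audit = 19; EF_Security audit = 19+12 = 31
ES_Staging deploy = 32; EF_Staging deploy = 32+3 = 35
ES_Load testing = max(EF_Frontend dev=19, EF_Integration tests=23, EF_Code review=29, EF_Security audit=31, EF_Staging deploy=35) = 35; EF_Load testing = 35+9 = 44
Expected project duration μ = 44 weeks. Critical path: API spec → Database migration → Unit tests → Staging deploy → Load testing.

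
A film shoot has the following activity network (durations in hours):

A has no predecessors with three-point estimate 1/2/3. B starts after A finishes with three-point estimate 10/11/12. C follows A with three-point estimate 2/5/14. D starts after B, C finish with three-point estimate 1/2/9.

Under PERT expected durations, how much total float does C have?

te_A = (1 + 4·2 + 3)/6 = 12/6 = 2
te_B = (10 + 4·11 + 12)/6 = 66/6 = 11
te_C = (2 + 4·5 + 14)/6 = 36/6 = 6
te_D = (1 + 4·2 + 9)/6 = 18/6 = 3

Forward pass:
ES_A = 0; EF_A = 2
ES_B = 2; EF_B = 2+11 = 13
ES_C = 2; EF_C = 2+6 = 8
ES_D = max(EF_B=13, EF_C=8) = 13; EF_D = 13+3 = 16
Expected project duration μ = 16 hours. Critical path: A → B → D.

Backward pass:
LF_D = 16; LS_D = 16−3 = 13
LF_C = LS_D = 13; LS_C = 13−6 = 7
LF_B = LS_D = 13; LS_B = 13−11 = 2
LF_A = min(LS_B=2, LS_C=7) = 2; LS_A = 2−2 = 0
Slack_C = LS_C − ES_C = 7 − 2 = 5

5 hours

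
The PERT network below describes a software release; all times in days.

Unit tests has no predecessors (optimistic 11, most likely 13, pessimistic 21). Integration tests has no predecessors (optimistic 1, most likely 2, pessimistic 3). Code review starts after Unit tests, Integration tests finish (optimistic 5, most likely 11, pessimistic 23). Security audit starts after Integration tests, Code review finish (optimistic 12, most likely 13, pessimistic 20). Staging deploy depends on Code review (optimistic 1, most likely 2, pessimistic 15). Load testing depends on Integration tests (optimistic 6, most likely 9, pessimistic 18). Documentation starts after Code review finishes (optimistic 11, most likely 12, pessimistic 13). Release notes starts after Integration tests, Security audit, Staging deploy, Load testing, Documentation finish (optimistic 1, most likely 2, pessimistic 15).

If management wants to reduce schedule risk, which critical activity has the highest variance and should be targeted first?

te_Unit tests = (11 + 4·13 + 21)/6 = 84/6 = 14; σ²_Unit tests = ((21−11)/6)² = 2.778
te_Integration tests = (1 + 4·2 + 3)/6 = 12/6 = 2; σ²_Integration tests = ((3−1)/6)² = 0.111
te_Code review = (5 + 4·11 + 23)/6 = 72/6 = 12; σ²_Code review = ((23−5)/6)² = 9.000
te_Security audit = (12 + 4·13 + 20)/6 = 84/6 = 14; σ²_Security audit = ((20−12)/6)² = 1.778
te_Staging deploy = (1 + 4·2 + 15)/6 = 24/6 = 4; σ²_Staging deploy = ((15−1)/6)² = 5.444
te_Load testing = (6 + 4·9 + 18)/6 = 60/6 = 10; σ²_Load testing = ((18−6)/6)² = 4.000
te_Documentation = (11 + 4·12 + 13)/6 = 72/6 = 12; σ²_Documentation = ((13−11)/6)² = 0.111
te_Release notes = (1 + 4·2 + 15)/6 = 24/6 = 4; σ²_Release notes = ((15−1)/6)² = 5.444

Forward pass:
ES_Unit tests = 0; EF_Unit tests = 14
ES_Integration tests = 0; EF_Integration tests = 2
ES_Code review = max(EF_Unit tests=14, EF_Integration tests=2) = 14; EF_Code review = 14+12 = 26
ES_Security audit = max(EF_Integration tests=2, EF_Code review=26) = 26; EF_Security audit = 26+14 = 40
ES_Staging deploy = 26; EF_Staging deploy = 26+4 = 30
ES_Load testing = 2; EF_Load testing = 2+10 = 12
ES_Documentation = 26; EF_Documentation = 26+12 = 38
ES_Release notes = max(EF_Integration tests=2, EF_Security audit=40, EF_Staging deploy=30, EF_Load testing=12, EF_Documentation=38) = 40; EF_Release notes = 40+4 = 44
Expected project duration μ = 44 days. Critical path: Unit tests → Code review → Security audit → Release notes.

Variances on critical path: σ²_Unit tests=2.778, σ²_Code review=9.000, σ²_Security audit=1.778, σ²_Release notes=5.444.
Largest is σ²_Code review = 9.000.

Code review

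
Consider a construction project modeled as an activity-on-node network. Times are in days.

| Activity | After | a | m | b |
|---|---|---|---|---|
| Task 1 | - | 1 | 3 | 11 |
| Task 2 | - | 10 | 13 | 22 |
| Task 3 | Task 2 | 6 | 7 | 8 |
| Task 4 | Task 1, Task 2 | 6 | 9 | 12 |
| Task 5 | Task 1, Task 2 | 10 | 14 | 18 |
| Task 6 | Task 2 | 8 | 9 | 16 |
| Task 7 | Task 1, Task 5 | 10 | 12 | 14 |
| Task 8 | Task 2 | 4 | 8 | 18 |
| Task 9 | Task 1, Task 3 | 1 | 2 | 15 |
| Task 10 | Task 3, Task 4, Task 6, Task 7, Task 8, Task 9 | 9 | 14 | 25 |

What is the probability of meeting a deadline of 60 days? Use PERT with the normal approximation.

te_Task 1 = (1 + 4·3 + 11)/6 = 24/6 = 4; σ²_Task 1 = ((11−1)/6)² = 2.778
te_Task 2 = (10 + 4·13 + 22)/6 = 84/6 = 14; σ²_Task 2 = ((22−10)/6)² = 4.000
te_Task 3 = (6 + 4·7 + 8)/6 = 42/6 = 7; σ²_Task 3 = ((8−6)/6)² = 0.111
te_Task 4 = (6 + 4·9 + 12)/6 = 54/6 = 9; σ²_Task 4 = ((12−6)/6)² = 1.000
te_Task 5 = (10 + 4·14 + 18)/6 = 84/6 = 14; σ²_Task 5 = ((18−10)/6)² = 1.778
te_Task 6 = (8 + 4·9 + 16)/6 = 60/6 = 10; σ²_Task 6 = ((16−8)/6)² = 1.778
te_Task 7 = (10 + 4·12 + 14)/6 = 72/6 = 12; σ²_Task 7 = ((14−10)/6)² = 0.444
te_Task 8 = (4 + 4·8 + 18)/6 = 54/6 = 9; σ²_Task 8 = ((18−4)/6)² = 5.444
te_Task 9 = (1 + 4·2 + 15)/6 = 24/6 = 4; σ²_Task 9 = ((15−1)/6)² = 5.444
te_Task 10 = (9 + 4·14 + 25)/6 = 90/6 = 15; σ²_Task 10 = ((25−9)/6)² = 7.111

Forward pass:
ES_Task 1 = 0; EF_Task 1 = 4
ES_Task 2 = 0; EF_Task 2 = 14
ES_Task 3 = 14; EF_Task 3 = 14+7 = 21
ES_Task 4 = max(EF_Task 1=4, EF_Task 2=14) = 14; EF_Task 4 = 14+9 = 23
ES_Task 5 = max(EF_Task 1=4, EF_Task 2=14) = 14; EF_Task 5 = 14+14 = 28
ES_Task 6 = 14; EF_Task 6 = 14+10 = 24
ES_Task 7 = max(EF_Task 1=4, EF_Task 5=28) = 28; EF_Task 7 = 28+12 = 40
ES_Task 8 = 14; EF_Task 8 = 14+9 = 23
ES_Task 9 = max(EF_Task 1=4, EF_Task 3=21) = 21; EF_Task 9 = 21+4 = 25
ES_Task 10 = max(EF_Task 3=21, EF_Task 4=23, EF_Task 6=24, EF_Task 7=40, EF_Task 8=23, EF_Task 9=25) = 40; EF_Task 10 = 40+15 = 55
Expected project duration μ = 55 days. Critical path: Task 2 → Task 5 → Task 7 → Task 10.

Variance along critical path = 4.000 + 1.778 + 0.444 + 7.111 = 13.333; σ = √13.333 = 3.651 days.
Z = (60 − 55) / 3.651 = 1.369
P(T ≤ 60) = Φ(1.369) ≈ 0.915

0.915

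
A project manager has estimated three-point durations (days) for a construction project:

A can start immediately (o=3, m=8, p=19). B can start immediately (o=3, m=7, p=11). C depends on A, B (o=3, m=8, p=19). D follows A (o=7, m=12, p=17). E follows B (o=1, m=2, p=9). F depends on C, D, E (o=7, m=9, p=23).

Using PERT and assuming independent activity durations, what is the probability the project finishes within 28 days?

te_A = (3 + 4·8 + 19)/6 = 54/6 = 9; σ²_A = ((19−3)/6)² = 7.111
te_B = (3 + 4·7 + 11)/6 = 42/6 = 7; σ²_B = ((11−3)/6)² = 1.778
te_C = (3 + 4·8 + 19)/6 = 54/6 = 9; σ²_C = ((19−3)/6)² = 7.111
te_D = (7 + 4·12 + 17)/6 = 72/6 = 12; σ²_D = ((17−7)/6)² = 2.778
te_E = (1 + 4·2 + 9)/6 = 18/6 = 3; σ²_E = ((9−1)/6)² = 1.778
te_F = (7 + 4·9 + 23)/6 = 66/6 = 11; σ²_F = ((23−7)/6)² = 7.111

Forward pass:
ES_A = 0; EF_A = 9
ES_B = 0; EF_B = 7
ES_C = max(EF_A=9, EF_B=7) = 9; EF_C = 9+9 = 18
ES_D = 9; EF_D = 9+12 = 21
ES_E = 7; EF_E = 7+3 = 10
ES_F = max(EF_C=18, EF_D=21, EF_E=10) = 21; EF_F = 21+11 = 32
Expected project duration μ = 32 days. Critical path: A → D → F.

Variance along critical path = 7.111 + 2.778 + 7.111 = 17.000; σ = √17.000 = 4.123 days.
Z = (28 − 32) / 4.123 = -0.970
P(T ≤ 28) = Φ(-0.970) ≈ 0.166

0.166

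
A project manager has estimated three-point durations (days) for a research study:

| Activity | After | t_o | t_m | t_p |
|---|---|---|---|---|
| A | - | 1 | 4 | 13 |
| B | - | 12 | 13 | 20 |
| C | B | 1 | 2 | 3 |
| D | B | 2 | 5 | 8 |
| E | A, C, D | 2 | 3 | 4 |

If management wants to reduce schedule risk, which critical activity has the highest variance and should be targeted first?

B

te_A = (1 + 4·4 + 13)/6 = 30/6 = 5; σ²_A = ((13−1)/6)² = 4.000
te_B = (12 + 4·13 + 20)/6 = 84/6 = 14; σ²_B = ((20−12)/6)² = 1.778
te_C = (1 + 4·2 + 3)/6 = 12/6 = 2; σ²_C = ((3−1)/6)² = 0.111
te_D = (2 + 4·5 + 8)/6 = 30/6 = 5; σ²_D = ((8−2)/6)² = 1.000
te_E = (2 + 4·3 + 4)/6 = 18/6 = 3; σ²_E = ((4−2)/6)² = 0.111

Forward pass:
ES_A = 0; EF_A = 5
ES_B = 0; EF_B = 14
ES_C = 14; EF_C = 14+2 = 16
ES_D = 14; EF_D = 14+5 = 19
ES_E = max(EF_A=5, EF_C=16, EF_D=19) = 19; EF_E = 19+3 = 22
Expected project duration μ = 22 days. Critical path: B → D → E.

Variances on critical path: σ²_B=1.778, σ²_D=1.000, σ²_E=0.111.
Largest is σ²_B = 1.778.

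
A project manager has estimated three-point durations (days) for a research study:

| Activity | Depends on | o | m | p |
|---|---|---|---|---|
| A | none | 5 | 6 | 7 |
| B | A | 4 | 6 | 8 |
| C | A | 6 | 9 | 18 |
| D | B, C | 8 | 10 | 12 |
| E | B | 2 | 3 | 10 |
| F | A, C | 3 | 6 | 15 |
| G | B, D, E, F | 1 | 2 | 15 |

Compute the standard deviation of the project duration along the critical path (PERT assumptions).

3.16 days

te_A = (5 + 4·6 + 7)/6 = 36/6 = 6; σ²_A = ((7−5)/6)² = 0.111
te_B = (4 + 4·6 + 8)/6 = 36/6 = 6; σ²_B = ((8−4)/6)² = 0.444
te_C = (6 + 4·9 + 18)/6 = 60/6 = 10; σ²_C = ((18−6)/6)² = 4.000
te_D = (8 + 4·10 + 12)/6 = 60/6 = 10; σ²_D = ((12−8)/6)² = 0.444
te_E = (2 + 4·3 + 10)/6 = 24/6 = 4; σ²_E = ((10−2)/6)² = 1.778
te_F = (3 + 4·6 + 15)/6 = 42/6 = 7; σ²_F = ((15−3)/6)² = 4.000
te_G = (1 + 4·2 + 15)/6 = 24/6 = 4; σ²_G = ((15−1)/6)² = 5.444

Forward pass:
ES_A = 0; EF_A = 6
ES_B = 6; EF_B = 6+6 = 12
ES_C = 6; EF_C = 6+10 = 16
ES_D = max(EF_B=12, EF_C=16) = 16; EF_D = 16+10 = 26
ES_E = 12; EF_E = 12+4 = 16
ES_F = max(EF_A=6, EF_C=16) = 16; EF_F = 16+7 = 23
ES_G = max(EF_B=12, EF_D=26, EF_E=16, EF_F=23) = 26; EF_G = 26+4 = 30
Expected project duration μ = 30 days. Critical path: A → C → D → G.

Variance along critical path = 0.111 + 4.000 + 0.444 + 5.444 = 10.000
σ = √10.000 = 3.162 days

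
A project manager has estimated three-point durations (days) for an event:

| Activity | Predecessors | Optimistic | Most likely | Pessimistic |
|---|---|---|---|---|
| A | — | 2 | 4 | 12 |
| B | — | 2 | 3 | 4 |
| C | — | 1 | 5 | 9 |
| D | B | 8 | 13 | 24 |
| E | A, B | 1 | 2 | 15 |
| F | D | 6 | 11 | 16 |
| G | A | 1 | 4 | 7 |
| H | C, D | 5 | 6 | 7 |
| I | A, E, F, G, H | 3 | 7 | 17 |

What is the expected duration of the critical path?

36 days

te_A = (2 + 4·4 + 12)/6 = 30/6 = 5
te_B = (2 + 4·3 + 4)/6 = 18/6 = 3
te_C = (1 + 4·5 + 9)/6 = 30/6 = 5
te_D = (8 + 4·13 + 24)/6 = 84/6 = 14
te_E = (1 + 4·2 + 15)/6 = 24/6 = 4
te_F = (6 + 4·11 + 16)/6 = 66/6 = 11
te_G = (1 + 4·4 + 7)/6 = 24/6 = 4
te_H = (5 + 4·6 + 7)/6 = 36/6 = 6
te_I = (3 + 4·7 + 17)/6 = 48/6 = 8

Forward pass:
ES_A = 0; EF_A = 5
ES_B = 0; EF_B = 3
ES_C = 0; EF_C = 5
ES_D = 3; EF_D = 3+14 = 17
ES_E = max(EF_A=5, EF_B=3) = 5; EF_E = 5+4 = 9
ES_F = 17; EF_F = 17+11 = 28
ES_G = 5; EF_G = 5+4 = 9
ES_H = max(EF_C=5, EF_D=17) = 17; EF_H = 17+6 = 23
ES_I = max(EF_A=5, EF_E=9, EF_F=28, EF_G=9, EF_H=23) = 28; EF_I = 28+8 = 36
Expected project duration μ = 36 days. Critical path: B → D → F → I.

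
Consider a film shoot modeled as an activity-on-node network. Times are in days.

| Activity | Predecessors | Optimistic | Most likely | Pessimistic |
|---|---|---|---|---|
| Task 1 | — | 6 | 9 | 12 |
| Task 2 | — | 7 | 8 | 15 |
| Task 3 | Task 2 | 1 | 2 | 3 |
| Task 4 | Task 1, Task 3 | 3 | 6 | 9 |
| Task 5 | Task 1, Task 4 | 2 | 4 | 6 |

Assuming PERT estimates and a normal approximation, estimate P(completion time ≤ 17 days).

0.014

te_Task 1 = (6 + 4·9 + 12)/6 = 54/6 = 9; σ²_Task 1 = ((12−6)/6)² = 1.000
te_Task 2 = (7 + 4·8 + 15)/6 = 54/6 = 9; σ²_Task 2 = ((15−7)/6)² = 1.778
te_Task 3 = (1 + 4·2 + 3)/6 = 12/6 = 2; σ²_Task 3 = ((3−1)/6)² = 0.111
te_Task 4 = (3 + 4·6 + 9)/6 = 36/6 = 6; σ²_Task 4 = ((9−3)/6)² = 1.000
te_Task 5 = (2 + 4·4 + 6)/6 = 24/6 = 4; σ²_Task 5 = ((6−2)/6)² = 0.444

Forward pass:
ES_Task 1 = 0; EF_Task 1 = 9
ES_Task 2 = 0; EF_Task 2 = 9
ES_Task 3 = 9; EF_Task 3 = 9+2 = 11
ES_Task 4 = max(EF_Task 1=9, EF_Task 3=11) = 11; EF_Task 4 = 11+6 = 17
ES_Task 5 = max(EF_Task 1=9, EF_Task 4=17) = 17; EF_Task 5 = 17+4 = 21
Expected project duration μ = 21 days. Critical path: Task 2 → Task 3 → Task 4 → Task 5.

Variance along critical path = 1.778 + 0.111 + 1.000 + 0.444 = 3.333; σ = √3.333 = 1.826 days.
Z = (17 − 21) / 1.826 = -2.191
P(T ≤ 17) = Φ(-2.191) ≈ 0.014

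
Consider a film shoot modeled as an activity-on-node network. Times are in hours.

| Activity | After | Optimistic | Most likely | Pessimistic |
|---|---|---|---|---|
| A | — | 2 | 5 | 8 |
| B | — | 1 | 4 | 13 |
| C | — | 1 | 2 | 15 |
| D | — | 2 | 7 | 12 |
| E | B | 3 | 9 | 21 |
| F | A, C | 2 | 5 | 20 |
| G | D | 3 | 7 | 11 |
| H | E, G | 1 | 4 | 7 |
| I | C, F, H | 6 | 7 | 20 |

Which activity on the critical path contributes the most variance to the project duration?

te_A = (2 + 4·5 + 8)/6 = 30/6 = 5; σ²_A = ((8−2)/6)² = 1.000
te_B = (1 + 4·4 + 13)/6 = 30/6 = 5; σ²_B = ((13−1)/6)² = 4.000
te_C = (1 + 4·2 + 15)/6 = 24/6 = 4; σ²_C = ((15−1)/6)² = 5.444
te_D = (2 + 4·7 + 12)/6 = 42/6 = 7; σ²_D = ((12−2)/6)² = 2.778
te_E = (3 + 4·9 + 21)/6 = 60/6 = 10; σ²_E = ((21−3)/6)² = 9.000
te_F = (2 + 4·5 + 20)/6 = 42/6 = 7; σ²_F = ((20−2)/6)² = 9.000
te_G = (3 + 4·7 + 11)/6 = 42/6 = 7; σ²_G = ((11−3)/6)² = 1.778
te_H = (1 + 4·4 + 7)/6 = 24/6 = 4; σ²_H = ((7−1)/6)² = 1.000
te_I = (6 + 4·7 + 20)/6 = 54/6 = 9; σ²_I = ((20−6)/6)² = 5.444

Forward pass:
ES_A = 0; EF_A = 5
ES_B = 0; EF_B = 5
ES_C = 0; EF_C = 4
ES_D = 0; EF_D = 7
ES_E = 5; EF_E = 5+10 = 15
ES_F = max(EF_A=5, EF_C=4) = 5; EF_F = 5+7 = 12
ES_G = 7; EF_G = 7+7 = 14
ES_H = max(EF_E=15, EF_G=14) = 15; EF_H = 15+4 = 19
ES_I = max(EF_C=4, EF_F=12, EF_H=19) = 19; EF_I = 19+9 = 28
Expected project duration μ = 28 hours. Critical path: B → E → H → I.

Variances on critical path: σ²_B=4.000, σ²_E=9.000, σ²_H=1.000, σ²_I=5.444.
Largest is σ²_E = 9.000.

E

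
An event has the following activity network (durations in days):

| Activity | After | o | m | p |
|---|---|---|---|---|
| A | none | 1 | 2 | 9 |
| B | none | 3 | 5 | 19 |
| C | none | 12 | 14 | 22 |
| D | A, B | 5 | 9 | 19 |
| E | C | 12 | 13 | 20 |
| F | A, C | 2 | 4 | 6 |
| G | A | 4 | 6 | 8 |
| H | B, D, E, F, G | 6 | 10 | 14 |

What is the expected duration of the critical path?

39 days

te_A = (1 + 4·2 + 9)/6 = 18/6 = 3
te_B = (3 + 4·5 + 19)/6 = 42/6 = 7
te_C = (12 + 4·14 + 22)/6 = 90/6 = 15
te_D = (5 + 4·9 + 19)/6 = 60/6 = 10
te_E = (12 + 4·13 + 20)/6 = 84/6 = 14
te_F = (2 + 4·4 + 6)/6 = 24/6 = 4
te_G = (4 + 4·6 + 8)/6 = 36/6 = 6
te_H = (6 + 4·10 + 14)/6 = 60/6 = 10

Forward pass:
ES_A = 0; EF_A = 3
ES_B = 0; EF_B = 7
ES_C = 0; EF_C = 15
ES_D = max(EF_A=3, EF_B=7) = 7; EF_D = 7+10 = 17
ES_E = 15; EF_E = 15+14 = 29
ES_F = max(EF_A=3, EF_C=15) = 15; EF_F = 15+4 = 19
ES_G = 3; EF_G = 3+6 = 9
ES_H = max(EF_B=7, EF_D=17, EF_E=29, EF_F=19, EF_G=9) = 29; EF_H = 29+10 = 39
Expected project duration μ = 39 days. Critical path: C → E → H.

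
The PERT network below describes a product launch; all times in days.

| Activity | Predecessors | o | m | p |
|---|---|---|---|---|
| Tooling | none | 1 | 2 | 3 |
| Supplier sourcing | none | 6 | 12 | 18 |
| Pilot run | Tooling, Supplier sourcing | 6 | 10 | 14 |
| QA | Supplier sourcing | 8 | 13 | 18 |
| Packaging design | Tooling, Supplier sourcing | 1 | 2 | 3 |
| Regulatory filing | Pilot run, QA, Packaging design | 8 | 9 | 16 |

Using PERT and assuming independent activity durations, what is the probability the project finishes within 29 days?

te_Tooling = (1 + 4·2 + 3)/6 = 12/6 = 2; σ²_Tooling = ((3−1)/6)² = 0.111
te_Supplier sourcing = (6 + 4·12 + 18)/6 = 72/6 = 12; σ²_Supplier sourcing = ((18−6)/6)² = 4.000
te_Pilot run = (6 + 4·10 + 14)/6 = 60/6 = 10; σ²_Pilot run = ((14−6)/6)² = 1.778
te_QA = (8 + 4·13 + 18)/6 = 78/6 = 13; σ²_QA = ((18−8)/6)² = 2.778
te_Packaging design = (1 + 4·2 + 3)/6 = 12/6 = 2; σ²_Packaging design = ((3−1)/6)² = 0.111
te_Regulatory filing = (8 + 4·9 + 16)/6 = 60/6 = 10; σ²_Regulatory filing = ((16−8)/6)² = 1.778

Forward pass:
ES_Tooling = 0; EF_Tooling = 2
ES_Supplier sourcing = 0; EF_Supplier sourcing = 12
ES_Pilot run = max(EF_Tooling=2, EF_Supplier sourcing=12) = 12; EF_Pilot run = 12+10 = 22
ES_QA = 12; EF_QA = 12+13 = 25
ES_Packaging design = max(EF_Tooling=2, EF_Supplier sourcing=12) = 12; EF_Packaging design = 12+2 = 14
ES_Regulatory filing = max(EF_Pilot run=22, EF_QA=25, EF_Packaging design=14) = 25; EF_Regulatory filing = 25+10 = 35
Expected project duration μ = 35 days. Critical path: Supplier sourcing → QA → Regulatory filing.

Variance along critical path = 4.000 + 2.778 + 1.778 = 8.556; σ = √8.556 = 2.925 days.
Z = (29 − 35) / 2.925 = -2.051
P(T ≤ 29) = Φ(-2.051) ≈ 0.020

0.020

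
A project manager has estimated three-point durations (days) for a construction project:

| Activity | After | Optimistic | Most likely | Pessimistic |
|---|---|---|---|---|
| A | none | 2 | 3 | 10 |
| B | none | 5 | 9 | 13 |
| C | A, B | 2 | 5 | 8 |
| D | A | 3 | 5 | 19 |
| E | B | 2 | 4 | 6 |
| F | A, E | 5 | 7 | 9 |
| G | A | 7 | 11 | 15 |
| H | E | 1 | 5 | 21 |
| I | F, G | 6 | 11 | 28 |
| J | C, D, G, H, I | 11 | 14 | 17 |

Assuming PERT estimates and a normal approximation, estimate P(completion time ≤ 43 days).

0.167

te_A = (2 + 4·3 + 10)/6 = 24/6 = 4; σ²_A = ((10−2)/6)² = 1.778
te_B = (5 + 4·9 + 13)/6 = 54/6 = 9; σ²_B = ((13−5)/6)² = 1.778
te_C = (2 + 4·5 + 8)/6 = 30/6 = 5; σ²_C = ((8−2)/6)² = 1.000
te_D = (3 + 4·5 + 19)/6 = 42/6 = 7; σ²_D = ((19−3)/6)² = 7.111
te_E = (2 + 4·4 + 6)/6 = 24/6 = 4; σ²_E = ((6−2)/6)² = 0.444
te_F = (5 + 4·7 + 9)/6 = 42/6 = 7; σ²_F = ((9−5)/6)² = 0.444
te_G = (7 + 4·11 + 15)/6 = 66/6 = 11; σ²_G = ((15−7)/6)² = 1.778
te_H = (1 + 4·5 + 21)/6 = 42/6 = 7; σ²_H = ((21−1)/6)² = 11.111
te_I = (6 + 4·11 + 28)/6 = 78/6 = 13; σ²_I = ((28−6)/6)² = 13.444
te_J = (11 + 4·14 + 17)/6 = 84/6 = 14; σ²_J = ((17−11)/6)² = 1.000

Forward pass:
ES_A = 0; EF_A = 4
ES_B = 0; EF_B = 9
ES_C = max(EF_A=4, EF_B=9) = 9; EF_C = 9+5 = 14
ES_D = 4; EF_D = 4+7 = 11
ES_E = 9; EF_E = 9+4 = 13
ES_F = max(EF_A=4, EF_E=13) = 13; EF_F = 13+7 = 20
ES_G = 4; EF_G = 4+11 = 15
ES_H = 13; EF_H = 13+7 = 20
ES_I = max(EF_F=20, EF_G=15) = 20; EF_I = 20+13 = 33
ES_J = max(EF_C=14, EF_D=11, EF_G=15, EF_H=20, EF_I=33) = 33; EF_J = 33+14 = 47
Expected project duration μ = 47 days. Critical path: B → E → F → I → J.

Variance along critical path = 1.778 + 0.444 + 0.444 + 13.444 + 1.000 = 17.111; σ = √17.111 = 4.137 days.
Z = (43 − 47) / 4.137 = -0.967
P(T ≤ 43) = Φ(-0.967) ≈ 0.167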